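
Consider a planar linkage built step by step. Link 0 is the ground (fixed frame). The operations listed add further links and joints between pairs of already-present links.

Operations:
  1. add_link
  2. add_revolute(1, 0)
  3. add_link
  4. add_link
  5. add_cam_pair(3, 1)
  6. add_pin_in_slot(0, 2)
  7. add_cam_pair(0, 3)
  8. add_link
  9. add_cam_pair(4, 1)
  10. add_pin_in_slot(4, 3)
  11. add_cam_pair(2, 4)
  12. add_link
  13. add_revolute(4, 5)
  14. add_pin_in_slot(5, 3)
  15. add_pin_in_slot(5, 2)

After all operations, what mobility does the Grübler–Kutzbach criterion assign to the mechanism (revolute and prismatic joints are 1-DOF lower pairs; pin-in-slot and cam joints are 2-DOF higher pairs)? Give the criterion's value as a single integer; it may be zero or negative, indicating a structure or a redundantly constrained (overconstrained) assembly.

L=1 J1=0 J2=0
add link → L=2 J1=0 J2=0
R@1,0 dof=1 J1 → L=2 J1=1 J2=0
add link → L=3 J1=1 J2=0
add link → L=4 J1=1 J2=0
C@3,1 dof=2 J2 → L=4 J1=1 J2=1
PS@0,2 dof=2 J2 → L=4 J1=1 J2=2
C@0,3 dof=2 J2 → L=4 J1=1 J2=3
add link → L=5 J1=1 J2=3
C@4,1 dof=2 J2 → L=5 J1=1 J2=4
PS@4,3 dof=2 J2 → L=5 J1=1 J2=5
C@2,4 dof=2 J2 → L=5 J1=1 J2=6
add link → L=6 J1=1 J2=6
R@4,5 dof=1 J1 → L=6 J1=2 J2=6
PS@5,3 dof=2 J2 → L=6 J1=2 J2=7
PS@5,2 dof=2 J2 → L=6 J1=2 J2=8
M=3(L−1)−2J1−J2=3·5−2·2−8=3

M = 3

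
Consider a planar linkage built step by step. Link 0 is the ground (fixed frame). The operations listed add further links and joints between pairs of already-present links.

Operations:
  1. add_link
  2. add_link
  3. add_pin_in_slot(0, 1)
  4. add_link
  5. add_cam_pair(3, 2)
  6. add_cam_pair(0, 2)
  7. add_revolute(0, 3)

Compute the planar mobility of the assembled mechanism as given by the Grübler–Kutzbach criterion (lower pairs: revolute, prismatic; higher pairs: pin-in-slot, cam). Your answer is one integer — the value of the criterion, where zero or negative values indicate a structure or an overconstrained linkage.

(L,J1,J2)=(1,0,0); link0 fixed
link1: (2,0,0)
link2: (3,0,0)
PS 0-1 [J2]: (3,0,1)
link3: (4,0,1)
C 3-2 [J2]: (4,0,2)
C 0-2 [J2]: (4,0,3)
R 0-3 [J1]: (4,1,3)
Grübler: 3·3 − 2·1 − 3 = 4

M = 4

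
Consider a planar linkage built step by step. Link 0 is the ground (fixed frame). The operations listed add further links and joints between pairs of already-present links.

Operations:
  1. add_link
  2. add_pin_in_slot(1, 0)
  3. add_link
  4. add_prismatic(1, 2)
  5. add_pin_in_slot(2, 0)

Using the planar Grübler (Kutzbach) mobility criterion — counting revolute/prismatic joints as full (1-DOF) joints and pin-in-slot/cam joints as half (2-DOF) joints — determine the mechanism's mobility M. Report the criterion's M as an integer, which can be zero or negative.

M = 2

ground; <1,0,0>
#1 <2,0,0>
PS:1↔0 J2 <2,0,1>
#2 <3,0,1>
P:1↔2 J1 <3,1,1>
PS:2↔0 J2 <3,1,2>
3×2 − 2×1 − 1×2 = 2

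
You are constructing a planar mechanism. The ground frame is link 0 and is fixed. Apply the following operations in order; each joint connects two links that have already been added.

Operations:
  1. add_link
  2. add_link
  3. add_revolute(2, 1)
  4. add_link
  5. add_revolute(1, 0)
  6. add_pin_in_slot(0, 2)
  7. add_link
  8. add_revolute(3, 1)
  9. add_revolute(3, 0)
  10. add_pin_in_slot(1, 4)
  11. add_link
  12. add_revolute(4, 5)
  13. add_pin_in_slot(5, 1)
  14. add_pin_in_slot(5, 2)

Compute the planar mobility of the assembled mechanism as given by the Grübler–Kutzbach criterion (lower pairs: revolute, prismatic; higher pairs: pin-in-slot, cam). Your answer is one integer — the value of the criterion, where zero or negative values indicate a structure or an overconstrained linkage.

ground; <1,0,0>
#1 <2,0,0>
#2 <3,0,0>
R:2↔1 J1 <3,1,0>
#3 <4,1,0>
R:1↔0 J1 <4,2,0>
PS:0↔2 J2 <4,2,1>
#4 <5,2,1>
R:3↔1 J1 <5,3,1>
R:3↔0 J1 <5,4,1>
PS:1↔4 J2 <5,4,2>
#5 <6,4,2>
R:4↔5 J1 <6,5,2>
PS:5↔1 J2 <6,5,3>
PS:5↔2 J2 <6,5,4>
3×5 − 2×5 − 1×4 = 1

M = 1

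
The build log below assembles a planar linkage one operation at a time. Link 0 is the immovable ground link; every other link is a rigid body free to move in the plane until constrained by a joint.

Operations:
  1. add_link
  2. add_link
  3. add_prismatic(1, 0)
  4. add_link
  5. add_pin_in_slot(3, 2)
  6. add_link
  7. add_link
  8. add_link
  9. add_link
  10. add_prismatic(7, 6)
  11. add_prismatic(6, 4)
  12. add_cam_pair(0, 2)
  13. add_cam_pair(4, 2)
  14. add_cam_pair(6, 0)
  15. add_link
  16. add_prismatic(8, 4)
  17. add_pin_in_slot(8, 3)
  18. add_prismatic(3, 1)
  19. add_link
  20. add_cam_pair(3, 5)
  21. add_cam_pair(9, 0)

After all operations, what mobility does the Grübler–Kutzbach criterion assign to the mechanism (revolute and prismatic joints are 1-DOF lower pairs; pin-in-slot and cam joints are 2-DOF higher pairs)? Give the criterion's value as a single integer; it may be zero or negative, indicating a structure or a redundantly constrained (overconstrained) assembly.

M = 10

link 0 = ground. State L|J1|J2 = 1|0|0
+link1  2|0|0
+link2  3|0|0
P(1,0) f=1→J1  3|1|0
+link3  4|1|0
PS(3,2) f=2→J2  4|1|1
+link4  5|1|1
+link5  6|1|1
+link6  7|1|1
+link7  8|1|1
P(7,6) f=1→J1  8|2|1
P(6,4) f=1→J1  8|3|1
C(0,2) f=2→J2  8|3|2
C(4,2) f=2→J2  8|3|3
C(6,0) f=2→J2  8|3|4
+link8  9|3|4
P(8,4) f=1→J1  9|4|4
PS(8,3) f=2→J2  9|4|5
P(3,1) f=1→J1  9|5|5
+link9  10|5|5
C(3,5) f=2→J2  10|5|6
C(9,0) f=2→J2  10|5|7
M = 3(10−1)−2·5−7 = 27−10−7 = 10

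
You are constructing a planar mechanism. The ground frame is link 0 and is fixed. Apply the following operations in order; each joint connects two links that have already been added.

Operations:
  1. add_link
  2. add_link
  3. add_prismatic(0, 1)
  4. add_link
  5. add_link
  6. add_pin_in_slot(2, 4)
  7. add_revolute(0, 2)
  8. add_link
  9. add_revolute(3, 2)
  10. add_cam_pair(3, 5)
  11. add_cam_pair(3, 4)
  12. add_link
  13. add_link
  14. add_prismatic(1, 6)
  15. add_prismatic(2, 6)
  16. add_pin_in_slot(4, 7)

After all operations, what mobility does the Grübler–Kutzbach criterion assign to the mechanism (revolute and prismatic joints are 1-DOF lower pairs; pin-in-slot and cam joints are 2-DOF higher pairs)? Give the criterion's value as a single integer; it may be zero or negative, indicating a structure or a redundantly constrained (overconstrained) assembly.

(L,J1,J2)=(1,0,0); link0 fixed
link1: (2,0,0)
link2: (3,0,0)
P 0-1 [J1]: (3,1,0)
link3: (4,1,0)
link4: (5,1,0)
PS 2-4 [J2]: (5,1,1)
R 0-2 [J1]: (5,2,1)
link5: (6,2,1)
R 3-2 [J1]: (6,3,1)
C 3-5 [J2]: (6,3,2)
C 3-4 [J2]: (6,3,3)
link6: (7,3,3)
link7: (8,3,3)
P 1-6 [J1]: (8,4,3)
P 2-6 [J1]: (8,5,3)
PS 4-7 [J2]: (8,5,4)
Grübler: 3·7 − 2·5 − 4 = 7

M = 7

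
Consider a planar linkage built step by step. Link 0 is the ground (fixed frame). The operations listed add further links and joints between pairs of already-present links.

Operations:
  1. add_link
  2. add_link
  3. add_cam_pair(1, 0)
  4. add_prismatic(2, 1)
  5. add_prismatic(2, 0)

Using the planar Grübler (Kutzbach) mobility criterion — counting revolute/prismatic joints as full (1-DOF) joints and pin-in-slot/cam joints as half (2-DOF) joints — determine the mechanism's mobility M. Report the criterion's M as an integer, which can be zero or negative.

M = 1

ground; <1,0,0>
#1 <2,0,0>
#2 <3,0,0>
C:1↔0 J2 <3,0,1>
P:2↔1 J1 <3,1,1>
P:2↔0 J1 <3,2,1>
3×2 − 2×2 − 1×1 = 1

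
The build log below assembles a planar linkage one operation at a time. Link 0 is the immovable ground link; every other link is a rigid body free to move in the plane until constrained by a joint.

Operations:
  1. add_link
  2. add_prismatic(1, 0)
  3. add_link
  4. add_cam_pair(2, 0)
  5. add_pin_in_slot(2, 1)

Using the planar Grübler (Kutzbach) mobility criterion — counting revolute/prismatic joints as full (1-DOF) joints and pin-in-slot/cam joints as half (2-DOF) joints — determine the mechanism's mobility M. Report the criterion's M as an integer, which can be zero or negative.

L=1 J1=0 J2=0
add link → L=2 J1=0 J2=0
P@1,0 dof=1 J1 → L=2 J1=1 J2=0
add link → L=3 J1=1 J2=0
C@2,0 dof=2 J2 → L=3 J1=1 J2=1
PS@2,1 dof=2 J2 → L=3 J1=1 J2=2
M=3(L−1)−2J1−J2=3·2−2·1−2=2

M = 2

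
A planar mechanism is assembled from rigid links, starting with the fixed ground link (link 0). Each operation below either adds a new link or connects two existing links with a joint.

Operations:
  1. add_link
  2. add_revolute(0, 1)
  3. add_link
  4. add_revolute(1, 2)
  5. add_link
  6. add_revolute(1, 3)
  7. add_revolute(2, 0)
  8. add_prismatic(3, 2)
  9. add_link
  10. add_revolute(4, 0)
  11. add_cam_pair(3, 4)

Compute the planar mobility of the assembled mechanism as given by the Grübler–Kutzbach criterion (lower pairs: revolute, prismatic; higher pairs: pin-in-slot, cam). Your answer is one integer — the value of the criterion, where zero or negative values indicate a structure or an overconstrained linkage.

M = -1

ground; <1,0,0>
#1 <2,0,0>
R:0↔1 J1 <2,1,0>
#2 <3,1,0>
R:1↔2 J1 <3,2,0>
#3 <4,2,0>
R:1↔3 J1 <4,3,0>
R:2↔0 J1 <4,4,0>
P:3↔2 J1 <4,5,0>
#4 <5,5,0>
R:4↔0 J1 <5,6,0>
C:3↔4 J2 <5,6,1>
3×4 − 2×6 − 1×1 = -1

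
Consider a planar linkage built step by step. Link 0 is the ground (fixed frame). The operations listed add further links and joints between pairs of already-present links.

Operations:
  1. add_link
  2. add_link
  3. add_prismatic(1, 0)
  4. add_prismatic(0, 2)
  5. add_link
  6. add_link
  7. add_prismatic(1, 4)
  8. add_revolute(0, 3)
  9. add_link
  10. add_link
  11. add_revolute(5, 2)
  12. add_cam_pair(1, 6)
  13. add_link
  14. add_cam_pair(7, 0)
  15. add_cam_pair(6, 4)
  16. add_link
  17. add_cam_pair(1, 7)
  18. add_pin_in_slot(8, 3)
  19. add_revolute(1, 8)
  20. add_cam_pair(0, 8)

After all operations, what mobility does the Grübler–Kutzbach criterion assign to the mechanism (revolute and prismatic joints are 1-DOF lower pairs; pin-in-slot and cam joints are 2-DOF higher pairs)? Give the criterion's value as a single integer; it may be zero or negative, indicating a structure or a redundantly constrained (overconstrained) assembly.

ground; <1,0,0>
#1 <2,0,0>
#2 <3,0,0>
P:1↔0 J1 <3,1,0>
P:0↔2 J1 <3,2,0>
#3 <4,2,0>
#4 <5,2,0>
P:1↔4 J1 <5,3,0>
R:0↔3 J1 <5,4,0>
#5 <6,4,0>
#6 <7,4,0>
R:5↔2 J1 <7,5,0>
C:1↔6 J2 <7,5,1>
#7 <8,5,1>
C:7↔0 J2 <8,5,2>
C:6↔4 J2 <8,5,3>
#8 <9,5,3>
C:1↔7 J2 <9,5,4>
PS:8↔3 J2 <9,5,5>
R:1↔8 J1 <9,6,5>
C:0↔8 J2 <9,6,6>
3×8 − 2×6 − 1×6 = 6

M = 6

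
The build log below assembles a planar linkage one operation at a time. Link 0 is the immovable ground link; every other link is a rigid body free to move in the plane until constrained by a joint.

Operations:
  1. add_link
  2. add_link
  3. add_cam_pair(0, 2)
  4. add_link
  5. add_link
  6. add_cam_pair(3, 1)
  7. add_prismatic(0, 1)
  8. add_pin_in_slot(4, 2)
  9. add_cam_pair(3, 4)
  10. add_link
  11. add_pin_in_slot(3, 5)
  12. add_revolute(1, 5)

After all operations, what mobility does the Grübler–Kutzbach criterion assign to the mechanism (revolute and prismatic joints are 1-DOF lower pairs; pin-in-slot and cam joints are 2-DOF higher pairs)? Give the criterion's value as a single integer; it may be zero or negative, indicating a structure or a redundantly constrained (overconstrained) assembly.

M = 6

link 0 = ground. State L|J1|J2 = 1|0|0
+link1  2|0|0
+link2  3|0|0
C(0,2) f=2→J2  3|0|1
+link3  4|0|1
+link4  5|0|1
C(3,1) f=2→J2  5|0|2
P(0,1) f=1→J1  5|1|2
PS(4,2) f=2→J2  5|1|3
C(3,4) f=2→J2  5|1|4
+link5  6|1|4
PS(3,5) f=2→J2  6|1|5
R(1,5) f=1→J1  6|2|5
M = 3(6−1)−2·2−5 = 15−4−5 = 6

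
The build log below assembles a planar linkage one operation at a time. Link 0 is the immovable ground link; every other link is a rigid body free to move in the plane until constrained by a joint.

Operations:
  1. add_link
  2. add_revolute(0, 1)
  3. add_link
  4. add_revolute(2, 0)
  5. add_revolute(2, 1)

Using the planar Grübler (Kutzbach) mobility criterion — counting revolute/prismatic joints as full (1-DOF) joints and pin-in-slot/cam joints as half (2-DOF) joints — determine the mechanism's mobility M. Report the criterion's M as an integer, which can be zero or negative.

[1;0;0] (link 0 is ground)
L+ [2;0;0]
R(0,1)∈J1 [2;1;0]
L+ [3;1;0]
R(2,0)∈J1 [3;2;0]
R(2,1)∈J1 [3;3;0]
mobility = 6 − 6 − 0 = 0

M = 0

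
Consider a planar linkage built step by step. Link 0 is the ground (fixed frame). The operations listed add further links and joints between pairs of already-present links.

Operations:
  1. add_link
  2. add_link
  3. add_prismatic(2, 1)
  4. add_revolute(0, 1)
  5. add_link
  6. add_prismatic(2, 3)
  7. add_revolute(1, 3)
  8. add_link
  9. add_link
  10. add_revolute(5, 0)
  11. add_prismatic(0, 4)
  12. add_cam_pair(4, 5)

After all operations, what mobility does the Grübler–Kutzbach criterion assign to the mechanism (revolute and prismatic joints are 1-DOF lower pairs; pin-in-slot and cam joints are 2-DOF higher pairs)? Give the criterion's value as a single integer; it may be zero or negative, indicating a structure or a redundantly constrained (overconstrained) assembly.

M = 2

ground; <1,0,0>
#1 <2,0,0>
#2 <3,0,0>
P:2↔1 J1 <3,1,0>
R:0↔1 J1 <3,2,0>
#3 <4,2,0>
P:2↔3 J1 <4,3,0>
R:1↔3 J1 <4,4,0>
#4 <5,4,0>
#5 <6,4,0>
R:5↔0 J1 <6,5,0>
P:0↔4 J1 <6,6,0>
C:4↔5 J2 <6,6,1>
3×5 − 2×6 − 1×1 = 2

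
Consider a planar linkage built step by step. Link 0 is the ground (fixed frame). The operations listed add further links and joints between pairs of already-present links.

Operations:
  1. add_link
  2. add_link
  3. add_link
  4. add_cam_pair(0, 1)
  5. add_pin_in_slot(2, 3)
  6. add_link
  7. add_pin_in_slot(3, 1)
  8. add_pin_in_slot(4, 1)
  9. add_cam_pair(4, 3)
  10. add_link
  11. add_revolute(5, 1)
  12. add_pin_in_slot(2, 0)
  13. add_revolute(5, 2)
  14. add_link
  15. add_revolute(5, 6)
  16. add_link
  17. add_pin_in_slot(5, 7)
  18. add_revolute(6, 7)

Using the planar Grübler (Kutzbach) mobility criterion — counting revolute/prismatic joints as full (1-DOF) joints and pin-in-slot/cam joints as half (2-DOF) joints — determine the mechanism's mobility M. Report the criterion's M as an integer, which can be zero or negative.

M = 6

(L,J1,J2)=(1,0,0); link0 fixed
link1: (2,0,0)
link2: (3,0,0)
link3: (4,0,0)
C 0-1 [J2]: (4,0,1)
PS 2-3 [J2]: (4,0,2)
link4: (5,0,2)
PS 3-1 [J2]: (5,0,3)
PS 4-1 [J2]: (5,0,4)
C 4-3 [J2]: (5,0,5)
link5: (6,0,5)
R 5-1 [J1]: (6,1,5)
PS 2-0 [J2]: (6,1,6)
R 5-2 [J1]: (6,2,6)
link6: (7,2,6)
R 5-6 [J1]: (7,3,6)
link7: (8,3,6)
PS 5-7 [J2]: (8,3,7)
R 6-7 [J1]: (8,4,7)
Grübler: 3·7 − 2·4 − 7 = 6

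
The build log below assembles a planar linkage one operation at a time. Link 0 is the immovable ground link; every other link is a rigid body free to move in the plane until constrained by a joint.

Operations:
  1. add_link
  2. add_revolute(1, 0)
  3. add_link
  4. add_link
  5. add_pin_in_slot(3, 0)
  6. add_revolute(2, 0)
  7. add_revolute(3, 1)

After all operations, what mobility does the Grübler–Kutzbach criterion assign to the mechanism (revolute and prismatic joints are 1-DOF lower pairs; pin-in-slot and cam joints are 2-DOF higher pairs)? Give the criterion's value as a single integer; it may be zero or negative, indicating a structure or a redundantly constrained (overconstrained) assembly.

M = 2

(L,J1,J2)=(1,0,0); link0 fixed
link1: (2,0,0)
R 1-0 [J1]: (2,1,0)
link2: (3,1,0)
link3: (4,1,0)
PS 3-0 [J2]: (4,1,1)
R 2-0 [J1]: (4,2,1)
R 3-1 [J1]: (4,3,1)
Grübler: 3·3 − 2·3 − 1 = 2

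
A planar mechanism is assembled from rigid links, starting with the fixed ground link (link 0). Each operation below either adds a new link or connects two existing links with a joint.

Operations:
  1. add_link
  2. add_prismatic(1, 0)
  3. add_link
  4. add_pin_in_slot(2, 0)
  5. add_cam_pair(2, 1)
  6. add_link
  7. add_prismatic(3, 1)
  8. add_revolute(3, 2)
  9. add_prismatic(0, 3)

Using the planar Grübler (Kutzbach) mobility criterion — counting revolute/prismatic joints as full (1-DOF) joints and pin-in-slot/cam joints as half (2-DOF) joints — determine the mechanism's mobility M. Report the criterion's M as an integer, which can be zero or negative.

M = -1

(L,J1,J2)=(1,0,0); link0 fixed
link1: (2,0,0)
P 1-0 [J1]: (2,1,0)
link2: (3,1,0)
PS 2-0 [J2]: (3,1,1)
C 2-1 [J2]: (3,1,2)
link3: (4,1,2)
P 3-1 [J1]: (4,2,2)
R 3-2 [J1]: (4,3,2)
P 0-3 [J1]: (4,4,2)
Grübler: 3·3 − 2·4 − 2 = -1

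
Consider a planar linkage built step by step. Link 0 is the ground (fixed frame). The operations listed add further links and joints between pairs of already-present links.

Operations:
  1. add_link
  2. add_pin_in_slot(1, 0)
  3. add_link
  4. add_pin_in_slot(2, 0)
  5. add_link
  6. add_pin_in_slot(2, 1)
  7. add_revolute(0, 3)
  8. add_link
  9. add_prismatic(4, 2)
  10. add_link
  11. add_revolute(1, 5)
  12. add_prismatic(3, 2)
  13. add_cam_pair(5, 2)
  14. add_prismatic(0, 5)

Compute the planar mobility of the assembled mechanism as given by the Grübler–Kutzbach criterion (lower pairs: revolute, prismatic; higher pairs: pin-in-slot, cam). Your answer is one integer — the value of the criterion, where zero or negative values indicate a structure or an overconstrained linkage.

M = 1

[1;0;0] (link 0 is ground)
L+ [2;0;0]
PS(1,0)∈J2 [2;0;1]
L+ [3;0;1]
PS(2,0)∈J2 [3;0;2]
L+ [4;0;2]
PS(2,1)∈J2 [4;0;3]
R(0,3)∈J1 [4;1;3]
L+ [5;1;3]
P(4,2)∈J1 [5;2;3]
L+ [6;2;3]
R(1,5)∈J1 [6;3;3]
P(3,2)∈J1 [6;4;3]
C(5,2)∈J2 [6;4;4]
P(0,5)∈J1 [6;5;4]
mobility = 15 − 10 − 4 = 1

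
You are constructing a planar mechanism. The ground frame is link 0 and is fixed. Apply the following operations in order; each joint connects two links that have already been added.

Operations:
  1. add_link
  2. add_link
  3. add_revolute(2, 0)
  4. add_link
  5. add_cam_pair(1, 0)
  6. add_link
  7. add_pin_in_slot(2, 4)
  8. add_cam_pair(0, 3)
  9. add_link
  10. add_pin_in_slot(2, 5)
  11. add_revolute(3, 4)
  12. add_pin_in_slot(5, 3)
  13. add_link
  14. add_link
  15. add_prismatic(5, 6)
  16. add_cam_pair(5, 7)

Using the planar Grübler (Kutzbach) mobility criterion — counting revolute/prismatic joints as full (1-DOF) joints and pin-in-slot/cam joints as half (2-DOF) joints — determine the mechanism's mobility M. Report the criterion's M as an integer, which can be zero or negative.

M = 9

L=1 J1=0 J2=0
add link → L=2 J1=0 J2=0
add link → L=3 J1=0 J2=0
R@2,0 dof=1 J1 → L=3 J1=1 J2=0
add link → L=4 J1=1 J2=0
C@1,0 dof=2 J2 → L=4 J1=1 J2=1
add link → L=5 J1=1 J2=1
PS@2,4 dof=2 J2 → L=5 J1=1 J2=2
C@0,3 dof=2 J2 → L=5 J1=1 J2=3
add link → L=6 J1=1 J2=3
PS@2,5 dof=2 J2 → L=6 J1=1 J2=4
R@3,4 dof=1 J1 → L=6 J1=2 J2=4
PS@5,3 dof=2 J2 → L=6 J1=2 J2=5
add link → L=7 J1=2 J2=5
add link → L=8 J1=2 J2=5
P@5,6 dof=1 J1 → L=8 J1=3 J2=5
C@5,7 dof=2 J2 → L=8 J1=3 J2=6
M=3(L−1)−2J1−J2=3·7−2·3−6=9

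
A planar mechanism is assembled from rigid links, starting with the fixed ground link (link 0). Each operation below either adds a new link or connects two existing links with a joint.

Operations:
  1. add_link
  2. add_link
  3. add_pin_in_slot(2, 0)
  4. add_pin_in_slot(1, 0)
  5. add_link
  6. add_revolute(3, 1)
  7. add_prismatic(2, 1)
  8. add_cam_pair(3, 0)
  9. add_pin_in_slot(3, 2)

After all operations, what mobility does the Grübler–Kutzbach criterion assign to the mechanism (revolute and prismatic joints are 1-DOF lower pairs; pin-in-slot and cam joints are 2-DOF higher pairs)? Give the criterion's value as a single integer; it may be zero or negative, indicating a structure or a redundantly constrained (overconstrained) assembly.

L=1 J1=0 J2=0
add link → L=2 J1=0 J2=0
add link → L=3 J1=0 J2=0
PS@2,0 dof=2 J2 → L=3 J1=0 J2=1
PS@1,0 dof=2 J2 → L=3 J1=0 J2=2
add link → L=4 J1=0 J2=2
R@3,1 dof=1 J1 → L=4 J1=1 J2=2
P@2,1 dof=1 J1 → L=4 J1=2 J2=2
C@3,0 dof=2 J2 → L=4 J1=2 J2=3
PS@3,2 dof=2 J2 → L=4 J1=2 J2=4
M=3(L−1)−2J1−J2=3·3−2·2−4=1

M = 1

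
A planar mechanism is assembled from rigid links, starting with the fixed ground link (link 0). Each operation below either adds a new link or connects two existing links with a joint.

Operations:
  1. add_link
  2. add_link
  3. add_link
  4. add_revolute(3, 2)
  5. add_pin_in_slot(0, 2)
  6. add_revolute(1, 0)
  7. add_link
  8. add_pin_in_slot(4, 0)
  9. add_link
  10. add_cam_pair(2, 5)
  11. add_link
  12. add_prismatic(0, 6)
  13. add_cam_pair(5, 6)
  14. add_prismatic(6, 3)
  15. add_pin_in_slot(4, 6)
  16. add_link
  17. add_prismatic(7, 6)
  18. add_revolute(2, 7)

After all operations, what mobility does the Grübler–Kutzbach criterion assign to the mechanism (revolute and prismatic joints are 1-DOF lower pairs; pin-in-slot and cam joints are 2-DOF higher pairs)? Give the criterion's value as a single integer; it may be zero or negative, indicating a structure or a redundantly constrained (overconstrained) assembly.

link 0 = ground. State L|J1|J2 = 1|0|0
+link1  2|0|0
+link2  3|0|0
+link3  4|0|0
R(3,2) f=1→J1  4|1|0
PS(0,2) f=2→J2  4|1|1
R(1,0) f=1→J1  4|2|1
+link4  5|2|1
PS(4,0) f=2→J2  5|2|2
+link5  6|2|2
C(2,5) f=2→J2  6|2|3
+link6  7|2|3
P(0,6) f=1→J1  7|3|3
C(5,6) f=2→J2  7|3|4
P(6,3) f=1→J1  7|4|4
PS(4,6) f=2→J2  7|4|5
+link7  8|4|5
P(7,6) f=1→J1  8|5|5
R(2,7) f=1→J1  8|6|5
M = 3(8−1)−2·6−5 = 21−12−5 = 4

M = 4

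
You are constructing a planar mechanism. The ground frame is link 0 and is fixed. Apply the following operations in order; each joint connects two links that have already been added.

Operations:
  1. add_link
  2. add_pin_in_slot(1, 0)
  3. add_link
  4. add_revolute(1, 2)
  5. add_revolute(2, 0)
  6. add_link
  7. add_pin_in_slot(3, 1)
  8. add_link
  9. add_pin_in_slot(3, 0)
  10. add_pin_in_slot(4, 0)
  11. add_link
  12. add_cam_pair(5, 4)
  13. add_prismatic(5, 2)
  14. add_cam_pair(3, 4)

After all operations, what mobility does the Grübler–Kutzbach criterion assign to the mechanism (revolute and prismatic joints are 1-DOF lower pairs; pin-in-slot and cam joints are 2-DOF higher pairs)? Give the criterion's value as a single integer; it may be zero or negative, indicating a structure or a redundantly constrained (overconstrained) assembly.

M = 3

L=1 J1=0 J2=0
add link → L=2 J1=0 J2=0
PS@1,0 dof=2 J2 → L=2 J1=0 J2=1
add link → L=3 J1=0 J2=1
R@1,2 dof=1 J1 → L=3 J1=1 J2=1
R@2,0 dof=1 J1 → L=3 J1=2 J2=1
add link → L=4 J1=2 J2=1
PS@3,1 dof=2 J2 → L=4 J1=2 J2=2
add link → L=5 J1=2 J2=2
PS@3,0 dof=2 J2 → L=5 J1=2 J2=3
PS@4,0 dof=2 J2 → L=5 J1=2 J2=4
add link → L=6 J1=2 J2=4
C@5,4 dof=2 J2 → L=6 J1=2 J2=5
P@5,2 dof=1 J1 → L=6 J1=3 J2=5
C@3,4 dof=2 J2 → L=6 J1=3 J2=6
M=3(L−1)−2J1−J2=3·5−2·3−6=3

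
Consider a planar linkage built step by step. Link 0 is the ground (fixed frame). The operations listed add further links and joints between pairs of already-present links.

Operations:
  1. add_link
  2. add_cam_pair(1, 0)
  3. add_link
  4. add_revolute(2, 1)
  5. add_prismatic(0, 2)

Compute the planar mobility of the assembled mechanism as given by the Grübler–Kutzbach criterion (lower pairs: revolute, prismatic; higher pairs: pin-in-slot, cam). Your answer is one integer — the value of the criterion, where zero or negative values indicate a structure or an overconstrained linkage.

L=1 J1=0 J2=0
add link → L=2 J1=0 J2=0
C@1,0 dof=2 J2 → L=2 J1=0 J2=1
add link → L=3 J1=0 J2=1
R@2,1 dof=1 J1 → L=3 J1=1 J2=1
P@0,2 dof=1 J1 → L=3 J1=2 J2=1
M=3(L−1)−2J1−J2=3·2−2·2−1=1

M = 1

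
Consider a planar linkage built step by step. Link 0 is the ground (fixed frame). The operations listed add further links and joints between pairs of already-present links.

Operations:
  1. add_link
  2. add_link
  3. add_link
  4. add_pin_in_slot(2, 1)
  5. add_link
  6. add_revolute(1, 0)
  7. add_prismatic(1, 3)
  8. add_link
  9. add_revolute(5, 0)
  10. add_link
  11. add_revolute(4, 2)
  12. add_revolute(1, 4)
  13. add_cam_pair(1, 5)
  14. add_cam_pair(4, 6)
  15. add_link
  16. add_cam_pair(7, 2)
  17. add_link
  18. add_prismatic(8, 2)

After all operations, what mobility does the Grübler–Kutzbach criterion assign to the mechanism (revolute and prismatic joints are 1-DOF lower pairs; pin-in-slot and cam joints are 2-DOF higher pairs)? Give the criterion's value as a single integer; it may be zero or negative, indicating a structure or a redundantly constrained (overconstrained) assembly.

link 0 = ground. State L|J1|J2 = 1|0|0
+link1  2|0|0
+link2  3|0|0
+link3  4|0|0
PS(2,1) f=2→J2  4|0|1
+link4  5|0|1
R(1,0) f=1→J1  5|1|1
P(1,3) f=1→J1  5|2|1
+link5  6|2|1
R(5,0) f=1→J1  6|3|1
+link6  7|3|1
R(4,2) f=1→J1  7|4|1
R(1,4) f=1→J1  7|5|1
C(1,5) f=2→J2  7|5|2
C(4,6) f=2→J2  7|5|3
+link7  8|5|3
C(7,2) f=2→J2  8|5|4
+link8  9|5|4
P(8,2) f=1→J1  9|6|4
M = 3(9−1)−2·6−4 = 24−12−4 = 8

M = 8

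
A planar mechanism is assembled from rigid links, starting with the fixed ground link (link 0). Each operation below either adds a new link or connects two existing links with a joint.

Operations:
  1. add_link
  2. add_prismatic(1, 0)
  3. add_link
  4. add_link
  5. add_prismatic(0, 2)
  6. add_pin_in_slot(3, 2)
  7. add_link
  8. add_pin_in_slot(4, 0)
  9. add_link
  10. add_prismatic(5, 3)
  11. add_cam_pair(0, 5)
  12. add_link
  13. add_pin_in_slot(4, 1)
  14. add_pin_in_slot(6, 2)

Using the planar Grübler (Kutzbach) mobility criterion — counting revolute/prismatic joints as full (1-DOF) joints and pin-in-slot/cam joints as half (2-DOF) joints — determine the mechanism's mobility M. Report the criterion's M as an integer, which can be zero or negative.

(L,J1,J2)=(1,0,0); link0 fixed
link1: (2,0,0)
P 1-0 [J1]: (2,1,0)
link2: (3,1,0)
link3: (4,1,0)
P 0-2 [J1]: (4,2,0)
PS 3-2 [J2]: (4,2,1)
link4: (5,2,1)
PS 4-0 [J2]: (5,2,2)
link5: (6,2,2)
P 5-3 [J1]: (6,3,2)
C 0-5 [J2]: (6,3,3)
link6: (7,3,3)
PS 4-1 [J2]: (7,3,4)
PS 6-2 [J2]: (7,3,5)
Grübler: 3·6 − 2·3 − 5 = 7

M = 7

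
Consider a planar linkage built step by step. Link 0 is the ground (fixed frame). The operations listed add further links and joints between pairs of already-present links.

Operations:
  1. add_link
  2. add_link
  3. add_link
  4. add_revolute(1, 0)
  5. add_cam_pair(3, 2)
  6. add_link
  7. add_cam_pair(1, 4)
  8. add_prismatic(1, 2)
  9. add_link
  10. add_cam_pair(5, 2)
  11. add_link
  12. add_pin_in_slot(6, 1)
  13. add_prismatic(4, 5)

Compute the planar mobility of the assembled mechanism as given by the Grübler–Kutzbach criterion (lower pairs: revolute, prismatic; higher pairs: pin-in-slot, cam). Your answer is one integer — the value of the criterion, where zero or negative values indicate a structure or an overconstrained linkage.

M = 8

ground; <1,0,0>
#1 <2,0,0>
#2 <3,0,0>
#3 <4,0,0>
R:1↔0 J1 <4,1,0>
C:3↔2 J2 <4,1,1>
#4 <5,1,1>
C:1↔4 J2 <5,1,2>
P:1↔2 J1 <5,2,2>
#5 <6,2,2>
C:5↔2 J2 <6,2,3>
#6 <7,2,3>
PS:6↔1 J2 <7,2,4>
P:4↔5 J1 <7,3,4>
3×6 − 2×3 − 1×4 = 8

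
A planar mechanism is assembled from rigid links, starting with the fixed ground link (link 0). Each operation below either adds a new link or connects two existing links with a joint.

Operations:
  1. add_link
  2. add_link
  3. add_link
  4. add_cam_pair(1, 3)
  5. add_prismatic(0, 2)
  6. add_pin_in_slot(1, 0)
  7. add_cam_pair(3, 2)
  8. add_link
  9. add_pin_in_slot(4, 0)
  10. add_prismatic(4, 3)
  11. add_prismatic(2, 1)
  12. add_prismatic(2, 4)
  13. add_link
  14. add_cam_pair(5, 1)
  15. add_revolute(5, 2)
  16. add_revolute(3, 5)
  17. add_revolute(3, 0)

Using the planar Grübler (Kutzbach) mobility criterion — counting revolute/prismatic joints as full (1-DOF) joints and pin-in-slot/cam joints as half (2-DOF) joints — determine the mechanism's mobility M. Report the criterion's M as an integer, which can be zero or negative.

[1;0;0] (link 0 is ground)
L+ [2;0;0]
L+ [3;0;0]
L+ [4;0;0]
C(1,3)∈J2 [4;0;1]
P(0,2)∈J1 [4;1;1]
PS(1,0)∈J2 [4;1;2]
C(3,2)∈J2 [4;1;3]
L+ [5;1;3]
PS(4,0)∈J2 [5;1;4]
P(4,3)∈J1 [5;2;4]
P(2,1)∈J1 [5;3;4]
P(2,4)∈J1 [5;4;4]
L+ [6;4;4]
C(5,1)∈J2 [6;4;5]
R(5,2)∈J1 [6;5;5]
R(3,5)∈J1 [6;6;5]
R(3,0)∈J1 [6;7;5]
mobility = 15 − 14 − 5 = -4

M = -4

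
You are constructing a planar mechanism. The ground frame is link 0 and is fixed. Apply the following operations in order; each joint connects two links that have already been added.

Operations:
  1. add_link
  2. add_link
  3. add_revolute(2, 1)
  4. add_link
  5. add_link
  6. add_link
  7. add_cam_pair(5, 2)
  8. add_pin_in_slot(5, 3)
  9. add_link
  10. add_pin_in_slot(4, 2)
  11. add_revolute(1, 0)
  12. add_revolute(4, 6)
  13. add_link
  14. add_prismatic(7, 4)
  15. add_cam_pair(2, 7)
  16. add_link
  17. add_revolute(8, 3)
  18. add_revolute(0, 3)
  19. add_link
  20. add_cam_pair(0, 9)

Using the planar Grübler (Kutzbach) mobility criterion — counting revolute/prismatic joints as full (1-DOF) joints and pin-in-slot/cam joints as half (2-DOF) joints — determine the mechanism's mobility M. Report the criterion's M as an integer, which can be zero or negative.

M = 10

link 0 = ground. State L|J1|J2 = 1|0|0
+link1  2|0|0
+link2  3|0|0
R(2,1) f=1→J1  3|1|0
+link3  4|1|0
+link4  5|1|0
+link5  6|1|0
C(5,2) f=2→J2  6|1|1
PS(5,3) f=2→J2  6|1|2
+link6  7|1|2
PS(4,2) f=2→J2  7|1|3
R(1,0) f=1→J1  7|2|3
R(4,6) f=1→J1  7|3|3
+link7  8|3|3
P(7,4) f=1→J1  8|4|3
C(2,7) f=2→J2  8|4|4
+link8  9|4|4
R(8,3) f=1→J1  9|5|4
R(0,3) f=1→J1  9|6|4
+link9  10|6|4
C(0,9) f=2→J2  10|6|5
M = 3(10−1)−2·6−5 = 27−12−5 = 10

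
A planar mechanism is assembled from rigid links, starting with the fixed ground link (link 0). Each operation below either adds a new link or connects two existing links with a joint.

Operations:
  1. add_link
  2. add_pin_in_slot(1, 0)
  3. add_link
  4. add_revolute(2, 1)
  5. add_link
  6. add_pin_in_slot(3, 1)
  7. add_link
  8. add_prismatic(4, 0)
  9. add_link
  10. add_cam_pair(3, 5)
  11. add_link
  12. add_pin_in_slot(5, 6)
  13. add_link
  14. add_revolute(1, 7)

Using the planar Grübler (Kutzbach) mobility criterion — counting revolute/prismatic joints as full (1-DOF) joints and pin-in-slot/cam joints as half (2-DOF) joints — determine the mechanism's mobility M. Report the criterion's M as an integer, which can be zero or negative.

M = 11

[1;0;0] (link 0 is ground)
L+ [2;0;0]
PS(1,0)∈J2 [2;0;1]
L+ [3;0;1]
R(2,1)∈J1 [3;1;1]
L+ [4;1;1]
PS(3,1)∈J2 [4;1;2]
L+ [5;1;2]
P(4,0)∈J1 [5;2;2]
L+ [6;2;2]
C(3,5)∈J2 [6;2;3]
L+ [7;2;3]
PS(5,6)∈J2 [7;2;4]
L+ [8;2;4]
R(1,7)∈J1 [8;3;4]
mobility = 21 − 6 − 4 = 11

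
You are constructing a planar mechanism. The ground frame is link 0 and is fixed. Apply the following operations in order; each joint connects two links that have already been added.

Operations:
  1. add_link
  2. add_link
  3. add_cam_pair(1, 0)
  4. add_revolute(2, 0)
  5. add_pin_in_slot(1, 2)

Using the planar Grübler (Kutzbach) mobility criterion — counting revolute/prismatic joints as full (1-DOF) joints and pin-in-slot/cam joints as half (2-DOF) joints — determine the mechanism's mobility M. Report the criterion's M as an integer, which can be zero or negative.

ground; <1,0,0>
#1 <2,0,0>
#2 <3,0,0>
C:1↔0 J2 <3,0,1>
R:2↔0 J1 <3,1,1>
PS:1↔2 J2 <3,1,2>
3×2 − 2×1 − 1×2 = 2

M = 2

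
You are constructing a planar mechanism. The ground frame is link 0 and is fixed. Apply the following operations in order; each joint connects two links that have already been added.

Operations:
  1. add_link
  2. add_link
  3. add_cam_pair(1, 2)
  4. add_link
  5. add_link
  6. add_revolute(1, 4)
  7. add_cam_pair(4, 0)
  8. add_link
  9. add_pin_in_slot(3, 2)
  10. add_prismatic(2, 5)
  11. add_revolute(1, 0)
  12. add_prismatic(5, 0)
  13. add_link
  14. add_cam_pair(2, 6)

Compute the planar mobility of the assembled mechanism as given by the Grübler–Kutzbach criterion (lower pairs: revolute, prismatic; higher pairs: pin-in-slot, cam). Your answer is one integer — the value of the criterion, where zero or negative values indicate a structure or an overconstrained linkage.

M = 6

[1;0;0] (link 0 is ground)
L+ [2;0;0]
L+ [3;0;0]
C(1,2)∈J2 [3;0;1]
L+ [4;0;1]
L+ [5;0;1]
R(1,4)∈J1 [5;1;1]
C(4,0)∈J2 [5;1;2]
L+ [6;1;2]
PS(3,2)∈J2 [6;1;3]
P(2,5)∈J1 [6;2;3]
R(1,0)∈J1 [6;3;3]
P(5,0)∈J1 [6;4;3]
L+ [7;4;3]
C(2,6)∈J2 [7;4;4]
mobility = 18 − 8 − 4 = 6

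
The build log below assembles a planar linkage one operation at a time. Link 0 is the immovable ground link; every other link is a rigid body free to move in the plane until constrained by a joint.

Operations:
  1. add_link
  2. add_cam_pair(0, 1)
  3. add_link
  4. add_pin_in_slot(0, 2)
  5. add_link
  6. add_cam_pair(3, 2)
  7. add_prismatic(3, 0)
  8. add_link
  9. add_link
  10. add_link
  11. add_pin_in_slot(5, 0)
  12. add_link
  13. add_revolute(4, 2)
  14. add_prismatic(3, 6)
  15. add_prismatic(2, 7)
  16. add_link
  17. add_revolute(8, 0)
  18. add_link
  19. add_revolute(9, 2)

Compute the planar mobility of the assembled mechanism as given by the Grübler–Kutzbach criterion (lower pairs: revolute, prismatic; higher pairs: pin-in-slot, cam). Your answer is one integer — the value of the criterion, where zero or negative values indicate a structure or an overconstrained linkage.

[1;0;0] (link 0 is ground)
L+ [2;0;0]
C(0,1)∈J2 [2;0;1]
L+ [3;0;1]
PS(0,2)∈J2 [3;0;2]
L+ [4;0;2]
C(3,2)∈J2 [4;0;3]
P(3,0)∈J1 [4;1;3]
L+ [5;1;3]
L+ [6;1;3]
L+ [7;1;3]
PS(5,0)∈J2 [7;1;4]
L+ [8;1;4]
R(4,2)∈J1 [8;2;4]
P(3,6)∈J1 [8;3;4]
P(2,7)∈J1 [8;4;4]
L+ [9;4;4]
R(8,0)∈J1 [9;5;4]
L+ [10;5;4]
R(9,2)∈J1 [10;6;4]
mobility = 27 − 12 − 4 = 11

M = 11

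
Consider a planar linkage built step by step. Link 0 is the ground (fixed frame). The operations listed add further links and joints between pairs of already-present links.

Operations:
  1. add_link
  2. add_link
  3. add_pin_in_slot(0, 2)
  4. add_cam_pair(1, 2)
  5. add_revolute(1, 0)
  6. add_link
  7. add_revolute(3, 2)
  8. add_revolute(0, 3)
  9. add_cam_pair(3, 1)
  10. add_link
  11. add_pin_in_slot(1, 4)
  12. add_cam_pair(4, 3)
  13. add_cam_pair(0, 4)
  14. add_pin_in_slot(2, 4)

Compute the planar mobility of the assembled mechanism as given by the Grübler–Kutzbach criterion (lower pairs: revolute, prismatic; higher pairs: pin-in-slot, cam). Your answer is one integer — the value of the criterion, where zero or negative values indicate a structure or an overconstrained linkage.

L=1 J1=0 J2=0
add link → L=2 J1=0 J2=0
add link → L=3 J1=0 J2=0
PS@0,2 dof=2 J2 → L=3 J1=0 J2=1
C@1,2 dof=2 J2 → L=3 J1=0 J2=2
R@1,0 dof=1 J1 → L=3 J1=1 J2=2
add link → L=4 J1=1 J2=2
R@3,2 dof=1 J1 → L=4 J1=2 J2=2
R@0,3 dof=1 J1 → L=4 J1=3 J2=2
C@3,1 dof=2 J2 → L=4 J1=3 J2=3
add link → L=5 J1=3 J2=3
PS@1,4 dof=2 J2 → L=5 J1=3 J2=4
C@4,3 dof=2 J2 → L=5 J1=3 J2=5
C@0,4 dof=2 J2 → L=5 J1=3 J2=6
PS@2,4 dof=2 J2 → L=5 J1=3 J2=7
M=3(L−1)−2J1−J2=3·4−2·3−7=-1

M = -1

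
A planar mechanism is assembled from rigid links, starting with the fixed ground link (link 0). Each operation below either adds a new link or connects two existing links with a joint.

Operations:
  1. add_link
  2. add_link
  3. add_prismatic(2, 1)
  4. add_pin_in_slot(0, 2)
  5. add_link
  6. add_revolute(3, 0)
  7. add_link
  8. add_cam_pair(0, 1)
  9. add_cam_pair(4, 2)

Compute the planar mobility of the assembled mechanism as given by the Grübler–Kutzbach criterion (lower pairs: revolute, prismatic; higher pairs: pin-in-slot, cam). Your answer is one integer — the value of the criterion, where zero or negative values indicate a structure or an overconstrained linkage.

M = 5

link 0 = ground. State L|J1|J2 = 1|0|0
+link1  2|0|0
+link2  3|0|0
P(2,1) f=1→J1  3|1|0
PS(0,2) f=2→J2  3|1|1
+link3  4|1|1
R(3,0) f=1→J1  4|2|1
+link4  5|2|1
C(0,1) f=2→J2  5|2|2
C(4,2) f=2→J2  5|2|3
M = 3(5−1)−2·2−3 = 12−4−3 = 5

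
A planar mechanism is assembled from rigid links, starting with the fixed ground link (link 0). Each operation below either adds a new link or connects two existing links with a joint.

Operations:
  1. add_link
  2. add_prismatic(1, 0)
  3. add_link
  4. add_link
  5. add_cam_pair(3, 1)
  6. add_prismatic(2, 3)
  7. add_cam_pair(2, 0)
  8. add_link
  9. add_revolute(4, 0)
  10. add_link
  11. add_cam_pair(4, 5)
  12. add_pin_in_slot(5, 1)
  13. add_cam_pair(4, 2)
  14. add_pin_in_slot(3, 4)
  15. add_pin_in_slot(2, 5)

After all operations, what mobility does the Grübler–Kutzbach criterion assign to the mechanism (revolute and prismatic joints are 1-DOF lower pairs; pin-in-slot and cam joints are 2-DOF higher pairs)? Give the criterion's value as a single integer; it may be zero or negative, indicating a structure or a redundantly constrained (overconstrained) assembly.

M = 2

link 0 = ground. State L|J1|J2 = 1|0|0
+link1  2|0|0
P(1,0) f=1→J1  2|1|0
+link2  3|1|0
+link3  4|1|0
C(3,1) f=2→J2  4|1|1
P(2,3) f=1→J1  4|2|1
C(2,0) f=2→J2  4|2|2
+link4  5|2|2
R(4,0) f=1→J1  5|3|2
+link5  6|3|2
C(4,5) f=2→J2  6|3|3
PS(5,1) f=2→J2  6|3|4
C(4,2) f=2→J2  6|3|5
PS(3,4) f=2→J2  6|3|6
PS(2,5) f=2→J2  6|3|7
M = 3(6−1)−2·3−7 = 15−6−7 = 2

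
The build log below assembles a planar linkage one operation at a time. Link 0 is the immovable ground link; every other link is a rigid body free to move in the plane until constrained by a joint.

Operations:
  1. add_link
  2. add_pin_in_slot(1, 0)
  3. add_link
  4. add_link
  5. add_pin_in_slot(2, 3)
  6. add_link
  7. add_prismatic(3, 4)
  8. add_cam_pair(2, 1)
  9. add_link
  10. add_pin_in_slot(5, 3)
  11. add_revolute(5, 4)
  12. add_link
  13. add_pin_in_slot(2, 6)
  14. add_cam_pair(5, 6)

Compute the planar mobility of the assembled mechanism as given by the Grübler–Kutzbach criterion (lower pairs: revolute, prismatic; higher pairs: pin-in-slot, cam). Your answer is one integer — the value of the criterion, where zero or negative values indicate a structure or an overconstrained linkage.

M = 8

L=1 J1=0 J2=0
add link → L=2 J1=0 J2=0
PS@1,0 dof=2 J2 → L=2 J1=0 J2=1
add link → L=3 J1=0 J2=1
add link → L=4 J1=0 J2=1
PS@2,3 dof=2 J2 → L=4 J1=0 J2=2
add link → L=5 J1=0 J2=2
P@3,4 dof=1 J1 → L=5 J1=1 J2=2
C@2,1 dof=2 J2 → L=5 J1=1 J2=3
add link → L=6 J1=1 J2=3
PS@5,3 dof=2 J2 → L=6 J1=1 J2=4
R@5,4 dof=1 J1 → L=6 J1=2 J2=4
add link → L=7 J1=2 J2=4
PS@2,6 dof=2 J2 → L=7 J1=2 J2=5
C@5,6 dof=2 J2 → L=7 J1=2 J2=6
M=3(L−1)−2J1−J2=3·6−2·2−6=8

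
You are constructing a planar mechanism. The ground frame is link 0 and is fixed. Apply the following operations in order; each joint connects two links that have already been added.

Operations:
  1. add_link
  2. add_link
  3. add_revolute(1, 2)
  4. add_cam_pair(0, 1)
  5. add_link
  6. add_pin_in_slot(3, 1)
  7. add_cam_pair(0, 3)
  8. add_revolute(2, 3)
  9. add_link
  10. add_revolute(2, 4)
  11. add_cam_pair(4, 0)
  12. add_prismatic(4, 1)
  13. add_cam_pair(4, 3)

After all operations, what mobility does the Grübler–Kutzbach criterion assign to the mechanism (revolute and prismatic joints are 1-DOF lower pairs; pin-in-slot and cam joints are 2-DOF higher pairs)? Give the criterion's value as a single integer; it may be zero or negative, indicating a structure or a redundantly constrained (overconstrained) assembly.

M = -1

ground; <1,0,0>
#1 <2,0,0>
#2 <3,0,0>
R:1↔2 J1 <3,1,0>
C:0↔1 J2 <3,1,1>
#3 <4,1,1>
PS:3↔1 J2 <4,1,2>
C:0↔3 J2 <4,1,3>
R:2↔3 J1 <4,2,3>
#4 <5,2,3>
R:2↔4 J1 <5,3,3>
C:4↔0 J2 <5,3,4>
P:4↔1 J1 <5,4,4>
C:4↔3 J2 <5,4,5>
3×4 − 2×4 − 1×5 = -1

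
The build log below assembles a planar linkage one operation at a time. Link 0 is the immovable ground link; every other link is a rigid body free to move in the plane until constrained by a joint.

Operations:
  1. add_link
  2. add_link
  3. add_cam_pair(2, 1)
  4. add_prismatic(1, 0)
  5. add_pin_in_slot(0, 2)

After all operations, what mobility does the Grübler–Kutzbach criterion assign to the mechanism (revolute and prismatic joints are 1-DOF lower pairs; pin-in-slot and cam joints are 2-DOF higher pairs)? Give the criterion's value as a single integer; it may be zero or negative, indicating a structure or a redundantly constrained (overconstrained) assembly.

[1;0;0] (link 0 is ground)
L+ [2;0;0]
L+ [3;0;0]
C(2,1)∈J2 [3;0;1]
P(1,0)∈J1 [3;1;1]
PS(0,2)∈J2 [3;1;2]
mobility = 6 − 2 − 2 = 2

M = 2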